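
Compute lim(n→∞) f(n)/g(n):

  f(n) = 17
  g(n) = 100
17/100

Since 17 and 100 have the same growth rate (O(1)),
the ratio converges to a constant: 17/100.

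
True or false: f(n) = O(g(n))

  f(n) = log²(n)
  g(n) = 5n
True

f(n) = log²(n) is O(log² n), and g(n) = 5n is O(n).
Since O(log² n) ⊆ O(n) (f grows no faster than g), f(n) = O(g(n)) is true.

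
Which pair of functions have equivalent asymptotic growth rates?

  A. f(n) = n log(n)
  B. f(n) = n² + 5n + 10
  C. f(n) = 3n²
B and C

Examining each function:
  A. n log(n) is O(n log n)
  B. n² + 5n + 10 is O(n²)
  C. 3n² is O(n²)

Functions B and C both have the same complexity class.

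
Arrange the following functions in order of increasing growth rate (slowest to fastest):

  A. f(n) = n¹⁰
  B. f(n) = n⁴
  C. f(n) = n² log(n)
C < B < A

Comparing growth rates:
C = n² log(n) is O(n² log n)
B = n⁴ is O(n⁴)
A = n¹⁰ is O(n¹⁰)

Therefore, the order from slowest to fastest is: C < B < A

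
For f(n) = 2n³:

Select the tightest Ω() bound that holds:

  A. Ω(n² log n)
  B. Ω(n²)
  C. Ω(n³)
C

f(n) = 2n³ is Ω(n³).
All listed options are valid Big-Ω bounds (lower bounds),
but Ω(n³) is the tightest (largest valid bound).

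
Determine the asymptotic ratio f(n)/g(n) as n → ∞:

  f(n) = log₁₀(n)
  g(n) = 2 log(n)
1/(2*log(10))

Since log₁₀(n) and 2 log(n) have the same growth rate (O(log n)),
the ratio converges to a constant: 1/(2*log(10)).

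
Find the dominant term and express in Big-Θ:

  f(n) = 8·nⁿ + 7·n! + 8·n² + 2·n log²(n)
Θ(nⁿ)

Order the terms by growth rate: 2·n log²(n) ≺ 8·n² ≺ 7·n! ≺ 8·nⁿ.
The fastest-growing term 8·nⁿ dominates as n → ∞; dropping its constant factor gives Θ(nⁿ).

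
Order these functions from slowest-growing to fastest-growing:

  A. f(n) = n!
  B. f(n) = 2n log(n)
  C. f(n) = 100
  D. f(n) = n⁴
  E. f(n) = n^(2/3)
C < E < B < D < A

Comparing growth rates:
C = 100 is O(1)
E = n^(2/3) is O(n^(2/3))
B = 2n log(n) is O(n log n)
D = n⁴ is O(n⁴)
A = n! is O(n!)

Therefore, the order from slowest to fastest is: C < E < B < D < A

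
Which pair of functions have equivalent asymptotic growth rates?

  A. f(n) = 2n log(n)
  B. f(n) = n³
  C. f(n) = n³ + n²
B and C

Examining each function:
  A. 2n log(n) is O(n log n)
  B. n³ is O(n³)
  C. n³ + n² is O(n³)

Functions B and C both have the same complexity class.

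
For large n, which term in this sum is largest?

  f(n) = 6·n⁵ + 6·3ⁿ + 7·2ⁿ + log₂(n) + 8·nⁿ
8·nⁿ

Looking at each term:
  - 6·n⁵ is O(n⁵)
  - 6·3ⁿ is O(3ⁿ)
  - 7·2ⁿ is O(2ⁿ)
  - log₂(n) is O(log n)
  - 8·nⁿ is O(nⁿ)

The term 8·nⁿ (O(nⁿ)) grows fastest and dominates all others.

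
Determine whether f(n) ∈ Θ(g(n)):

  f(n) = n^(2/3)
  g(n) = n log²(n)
False

f(n) = n^(2/3) is O(n^(2/3)), and g(n) = n log²(n) is O(n log² n).
Since they have different growth rates, f(n) = Θ(g(n)) is false.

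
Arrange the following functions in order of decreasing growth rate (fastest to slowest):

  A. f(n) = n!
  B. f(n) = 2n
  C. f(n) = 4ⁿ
A > C > B

Comparing growth rates:
A = n! is O(n!)
C = 4ⁿ is O(4ⁿ)
B = 2n is O(n)

Therefore, the order from fastest to slowest is: A > C > B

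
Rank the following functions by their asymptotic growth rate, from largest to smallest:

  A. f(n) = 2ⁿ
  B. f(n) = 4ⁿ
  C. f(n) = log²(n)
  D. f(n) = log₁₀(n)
B > A > C > D

Comparing growth rates:
B = 4ⁿ is O(4ⁿ)
A = 2ⁿ is O(2ⁿ)
C = log²(n) is O(log² n)
D = log₁₀(n) is O(log n)

Therefore, the order from fastest to slowest is: B > A > C > D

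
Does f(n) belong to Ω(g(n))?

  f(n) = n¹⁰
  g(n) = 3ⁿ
False

f(n) = n¹⁰ is O(n¹⁰), and g(n) = 3ⁿ is O(3ⁿ).
Since O(n¹⁰) grows slower than O(3ⁿ), f(n) = Ω(g(n)) is false.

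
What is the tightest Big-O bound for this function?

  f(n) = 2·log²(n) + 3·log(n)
O(log² n)

The dominant term in 2·log²(n) + 3·log(n) is 2·log²(n), which is Θ(log² n).
Lower-order terms (3·log(n)) are asymptotically negligible.
Constants are absorbed, so the tightest bound is O(log² n).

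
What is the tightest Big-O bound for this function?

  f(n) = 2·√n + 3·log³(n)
O(√n)

The dominant term in 2·√n + 3·log³(n) is 2·√n, which is Θ(√n).
Lower-order terms (3·log³(n)) are asymptotically negligible.
Constants are absorbed, so the tightest bound is O(√n).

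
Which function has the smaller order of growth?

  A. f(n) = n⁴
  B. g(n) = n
B

f(n) = n⁴ is O(n⁴), while g(n) = n is O(n).
Since O(n) grows slower than O(n⁴), g(n) is dominated.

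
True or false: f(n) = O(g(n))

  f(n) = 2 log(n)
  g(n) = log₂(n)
True

f(n) = 2 log(n) and g(n) = log₂(n) are both O(log n).
Big-O permits equal growth rates (f ≤ c·g for some c), so f(n) = O(g(n)) is true.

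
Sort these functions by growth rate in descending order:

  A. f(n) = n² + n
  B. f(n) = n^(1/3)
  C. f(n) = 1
A > B > C

Comparing growth rates:
A = n² + n is O(n²)
B = n^(1/3) is O(n^(1/3))
C = 1 is O(1)

Therefore, the order from fastest to slowest is: A > B > C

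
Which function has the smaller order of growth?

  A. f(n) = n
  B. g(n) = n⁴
A

f(n) = n is O(n), while g(n) = n⁴ is O(n⁴).
Since O(n) grows slower than O(n⁴), f(n) is dominated.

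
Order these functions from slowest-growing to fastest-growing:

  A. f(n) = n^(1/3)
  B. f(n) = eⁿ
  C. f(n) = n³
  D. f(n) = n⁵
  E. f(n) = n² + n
A < E < C < D < B

Comparing growth rates:
A = n^(1/3) is O(n^(1/3))
E = n² + n is O(n²)
C = n³ is O(n³)
D = n⁵ is O(n⁵)
B = eⁿ is O(eⁿ)

Therefore, the order from slowest to fastest is: A < E < C < D < B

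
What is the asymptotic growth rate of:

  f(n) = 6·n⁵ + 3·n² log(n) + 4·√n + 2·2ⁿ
Θ(2ⁿ)

Order the terms by growth rate: 4·√n ≺ 3·n² log(n) ≺ 6·n⁵ ≺ 2·2ⁿ.
The fastest-growing term 2·2ⁿ dominates as n → ∞; dropping its constant factor gives Θ(2ⁿ).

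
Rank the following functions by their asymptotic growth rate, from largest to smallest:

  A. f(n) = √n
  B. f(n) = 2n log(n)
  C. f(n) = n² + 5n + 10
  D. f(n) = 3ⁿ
D > C > B > A

Comparing growth rates:
D = 3ⁿ is O(3ⁿ)
C = n² + 5n + 10 is O(n²)
B = 2n log(n) is O(n log n)
A = √n is O(√n)

Therefore, the order from fastest to slowest is: D > C > B > A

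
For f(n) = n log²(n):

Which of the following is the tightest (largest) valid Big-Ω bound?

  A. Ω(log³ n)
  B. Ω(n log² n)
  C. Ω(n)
B

f(n) = n log²(n) is Ω(n log² n).
All listed options are valid Big-Ω bounds (lower bounds),
but Ω(n log² n) is the tightest (largest valid bound).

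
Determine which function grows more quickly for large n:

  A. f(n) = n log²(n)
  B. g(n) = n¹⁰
B

f(n) = n log²(n) is O(n log² n), while g(n) = n¹⁰ is O(n¹⁰).
Since O(n¹⁰) grows faster than O(n log² n), g(n) dominates.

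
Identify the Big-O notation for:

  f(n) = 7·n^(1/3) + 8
O(n^(1/3))

The dominant term in 7·n^(1/3) + 8 is 7·n^(1/3), which is Θ(n^(1/3)).
Lower-order terms (8) are asymptotically negligible.
Constants are absorbed, so the tightest bound is O(n^(1/3)).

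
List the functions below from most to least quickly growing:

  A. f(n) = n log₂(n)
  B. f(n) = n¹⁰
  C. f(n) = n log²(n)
B > C > A

Comparing growth rates:
B = n¹⁰ is O(n¹⁰)
C = n log²(n) is O(n log² n)
A = n log₂(n) is O(n log n)

Therefore, the order from fastest to slowest is: B > C > A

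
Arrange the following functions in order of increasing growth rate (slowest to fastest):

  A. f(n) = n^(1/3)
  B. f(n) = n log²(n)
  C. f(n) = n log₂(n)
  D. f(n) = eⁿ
A < C < B < D

Comparing growth rates:
A = n^(1/3) is O(n^(1/3))
C = n log₂(n) is O(n log n)
B = n log²(n) is O(n log² n)
D = eⁿ is O(eⁿ)

Therefore, the order from slowest to fastest is: A < C < B < D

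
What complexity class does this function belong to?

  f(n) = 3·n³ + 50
O(n³)

The dominant term in 3·n³ + 50 is 3·n³, which is Θ(n³).
Lower-order terms (50) are asymptotically negligible.
Constants are absorbed, so the tightest bound is O(n³).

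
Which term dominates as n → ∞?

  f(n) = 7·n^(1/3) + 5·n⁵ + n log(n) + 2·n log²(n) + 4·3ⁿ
4·3ⁿ

Looking at each term:
  - 7·n^(1/3) is O(n^(1/3))
  - 5·n⁵ is O(n⁵)
  - n log(n) is O(n log n)
  - 2·n log²(n) is O(n log² n)
  - 4·3ⁿ is O(3ⁿ)

The term 4·3ⁿ (O(3ⁿ)) grows fastest and dominates all others.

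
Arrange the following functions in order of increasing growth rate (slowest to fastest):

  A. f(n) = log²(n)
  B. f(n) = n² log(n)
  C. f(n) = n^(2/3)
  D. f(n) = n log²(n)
A < C < D < B

Comparing growth rates:
A = log²(n) is O(log² n)
C = n^(2/3) is O(n^(2/3))
D = n log²(n) is O(n log² n)
B = n² log(n) is O(n² log n)

Therefore, the order from slowest to fastest is: A < C < D < B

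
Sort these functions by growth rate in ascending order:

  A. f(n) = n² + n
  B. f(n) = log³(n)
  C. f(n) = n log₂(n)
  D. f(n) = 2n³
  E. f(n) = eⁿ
B < C < A < D < E

Comparing growth rates:
B = log³(n) is O(log³ n)
C = n log₂(n) is O(n log n)
A = n² + n is O(n²)
D = 2n³ is O(n³)
E = eⁿ is O(eⁿ)

Therefore, the order from slowest to fastest is: B < C < A < D < E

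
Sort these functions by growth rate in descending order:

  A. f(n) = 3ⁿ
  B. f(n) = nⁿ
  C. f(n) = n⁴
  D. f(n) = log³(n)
B > A > C > D

Comparing growth rates:
B = nⁿ is O(nⁿ)
A = 3ⁿ is O(3ⁿ)
C = n⁴ is O(n⁴)
D = log³(n) is O(log³ n)

Therefore, the order from fastest to slowest is: B > A > C > D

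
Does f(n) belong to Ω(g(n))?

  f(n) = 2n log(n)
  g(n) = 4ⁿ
False

f(n) = 2n log(n) is O(n log n), and g(n) = 4ⁿ is O(4ⁿ).
Since O(n log n) grows slower than O(4ⁿ), f(n) = Ω(g(n)) is false.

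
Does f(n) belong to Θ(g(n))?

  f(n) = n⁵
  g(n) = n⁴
False

f(n) = n⁵ is O(n⁵), and g(n) = n⁴ is O(n⁴).
Since they have different growth rates, f(n) = Θ(g(n)) is false.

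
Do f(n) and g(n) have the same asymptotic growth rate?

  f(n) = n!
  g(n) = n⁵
False

f(n) = n! is O(n!), and g(n) = n⁵ is O(n⁵).
Since they have different growth rates, f(n) = Θ(g(n)) is false.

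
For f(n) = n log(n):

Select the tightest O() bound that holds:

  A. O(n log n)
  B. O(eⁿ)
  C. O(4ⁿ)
A

f(n) = n log(n) is O(n log n).
All listed options are valid Big-O bounds (upper bounds),
but O(n log n) is the tightest (smallest valid bound).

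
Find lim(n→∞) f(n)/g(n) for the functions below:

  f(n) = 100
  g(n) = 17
100/17

Since 100 and 17 have the same growth rate (O(1)),
the ratio converges to a constant: 100/17.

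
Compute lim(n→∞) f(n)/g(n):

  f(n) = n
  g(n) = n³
0

Since n (O(n)) grows slower than n³ (O(n³)),
the ratio f(n)/g(n) → 0 as n → ∞.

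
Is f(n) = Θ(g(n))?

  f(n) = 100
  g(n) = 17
True

f(n) = 100 and g(n) = 17 are both O(1).
Since they have the same asymptotic growth rate, f(n) = Θ(g(n)) is true.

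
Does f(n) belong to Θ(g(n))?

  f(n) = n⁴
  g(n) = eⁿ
False

f(n) = n⁴ is O(n⁴), and g(n) = eⁿ is O(eⁿ).
Since they have different growth rates, f(n) = Θ(g(n)) is false.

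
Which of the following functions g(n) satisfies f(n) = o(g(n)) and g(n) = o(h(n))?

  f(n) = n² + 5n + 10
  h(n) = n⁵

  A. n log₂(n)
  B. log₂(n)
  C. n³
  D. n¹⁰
C

We need g(n) with n² + 5n + 10 = o(g(n)) and g(n) = o(n⁵), i.e. O(n²) ≺ g ≺ O(n⁵).
Check each option:
  A. n log₂(n) — O(n log n) does not grow strictly faster than f(n)
  B. log₂(n) — O(log n) does not grow strictly faster than f(n)
  C. n³ — O(n³) is strictly between O(n²) and O(n⁵) ✓
  D. n¹⁰ — O(n¹⁰) does not grow strictly slower than h(n)

Only option C (n³) lies strictly between.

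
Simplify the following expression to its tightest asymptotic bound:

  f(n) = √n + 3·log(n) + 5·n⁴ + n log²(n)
Θ(n⁴)

Order the terms by growth rate: 3·log(n) ≺ √n ≺ n log²(n) ≺ 5·n⁴.
The fastest-growing term 5·n⁴ dominates as n → ∞; dropping its constant factor gives Θ(n⁴).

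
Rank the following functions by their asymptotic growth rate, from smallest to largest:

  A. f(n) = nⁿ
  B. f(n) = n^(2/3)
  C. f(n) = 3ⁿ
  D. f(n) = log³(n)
D < B < C < A

Comparing growth rates:
D = log³(n) is O(log³ n)
B = n^(2/3) is O(n^(2/3))
C = 3ⁿ is O(3ⁿ)
A = nⁿ is O(nⁿ)

Therefore, the order from slowest to fastest is: D < B < C < A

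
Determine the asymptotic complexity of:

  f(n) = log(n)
O(log n)

The dominant term in log(n) is log(n), which is Θ(log n).
Constants are absorbed, so the tightest bound is O(log n).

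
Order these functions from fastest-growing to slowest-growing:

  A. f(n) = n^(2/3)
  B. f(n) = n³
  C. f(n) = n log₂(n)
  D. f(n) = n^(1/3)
B > C > A > D

Comparing growth rates:
B = n³ is O(n³)
C = n log₂(n) is O(n log n)
A = n^(2/3) is O(n^(2/3))
D = n^(1/3) is O(n^(1/3))

Therefore, the order from fastest to slowest is: B > C > A > D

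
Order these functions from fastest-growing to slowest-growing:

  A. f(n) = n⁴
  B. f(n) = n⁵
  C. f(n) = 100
B > A > C

Comparing growth rates:
B = n⁵ is O(n⁵)
A = n⁴ is O(n⁴)
C = 100 is O(1)

Therefore, the order from fastest to slowest is: B > A > C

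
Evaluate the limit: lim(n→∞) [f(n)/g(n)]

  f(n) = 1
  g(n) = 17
1/17

Since 1 and 17 have the same growth rate (O(1)),
the ratio converges to a constant: 1/17.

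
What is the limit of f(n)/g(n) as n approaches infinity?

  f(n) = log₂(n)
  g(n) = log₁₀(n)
1 + log(5)/log(2)

Since log₂(n) and log₁₀(n) have the same growth rate (O(log n)),
the ratio converges to a constant: 1 + log(5)/log(2).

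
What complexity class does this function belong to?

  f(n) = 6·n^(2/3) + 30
O(n^(2/3))

The dominant term in 6·n^(2/3) + 30 is 6·n^(2/3), which is Θ(n^(2/3)).
Lower-order terms (30) are asymptotically negligible.
Constants are absorbed, so the tightest bound is O(n^(2/3)).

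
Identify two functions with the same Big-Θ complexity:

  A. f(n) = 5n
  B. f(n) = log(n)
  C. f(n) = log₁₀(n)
B and C

Examining each function:
  A. 5n is O(n)
  B. log(n) is O(log n)
  C. log₁₀(n) is O(log n)

Functions B and C both have the same complexity class.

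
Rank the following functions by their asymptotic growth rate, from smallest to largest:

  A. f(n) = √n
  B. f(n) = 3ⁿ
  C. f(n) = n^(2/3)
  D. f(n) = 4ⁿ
A < C < B < D

Comparing growth rates:
A = √n is O(√n)
C = n^(2/3) is O(n^(2/3))
B = 3ⁿ is O(3ⁿ)
D = 4ⁿ is O(4ⁿ)

Therefore, the order from slowest to fastest is: A < C < B < D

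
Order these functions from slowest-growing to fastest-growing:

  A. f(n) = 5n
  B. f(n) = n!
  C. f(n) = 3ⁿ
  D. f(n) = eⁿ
A < D < C < B

Comparing growth rates:
A = 5n is O(n)
D = eⁿ is O(eⁿ)
C = 3ⁿ is O(3ⁿ)
B = n! is O(n!)

Therefore, the order from slowest to fastest is: A < D < C < B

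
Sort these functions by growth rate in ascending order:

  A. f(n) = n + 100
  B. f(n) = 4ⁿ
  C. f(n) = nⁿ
A < B < C

Comparing growth rates:
A = n + 100 is O(n)
B = 4ⁿ is O(4ⁿ)
C = nⁿ is O(nⁿ)

Therefore, the order from slowest to fastest is: A < B < C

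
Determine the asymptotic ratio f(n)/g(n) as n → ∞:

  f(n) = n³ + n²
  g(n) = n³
1

Since n³ + n² and n³ have the same growth rate (O(n³)),
the ratio converges to a constant: 1.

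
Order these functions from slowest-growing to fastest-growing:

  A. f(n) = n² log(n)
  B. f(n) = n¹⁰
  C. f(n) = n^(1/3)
C < A < B

Comparing growth rates:
C = n^(1/3) is O(n^(1/3))
A = n² log(n) is O(n² log n)
B = n¹⁰ is O(n¹⁰)

Therefore, the order from slowest to fastest is: C < A < B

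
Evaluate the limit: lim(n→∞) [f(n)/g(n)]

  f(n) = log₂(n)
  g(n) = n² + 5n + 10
0

Since log₂(n) (O(log n)) grows slower than n² + 5n + 10 (O(n²)),
the ratio f(n)/g(n) → 0 as n → ∞.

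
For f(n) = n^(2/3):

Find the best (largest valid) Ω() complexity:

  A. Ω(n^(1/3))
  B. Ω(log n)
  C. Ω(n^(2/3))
C

f(n) = n^(2/3) is Ω(n^(2/3)).
All listed options are valid Big-Ω bounds (lower bounds),
but Ω(n^(2/3)) is the tightest (largest valid bound).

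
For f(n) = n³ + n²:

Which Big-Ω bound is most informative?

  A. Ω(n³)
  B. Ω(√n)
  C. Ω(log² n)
A

f(n) = n³ + n² is Ω(n³).
All listed options are valid Big-Ω bounds (lower bounds),
but Ω(n³) is the tightest (largest valid bound).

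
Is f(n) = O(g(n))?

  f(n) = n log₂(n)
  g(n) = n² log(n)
True

f(n) = n log₂(n) is O(n log n), and g(n) = n² log(n) is O(n² log n).
Since O(n log n) ⊆ O(n² log n) (f grows no faster than g), f(n) = O(g(n)) is true.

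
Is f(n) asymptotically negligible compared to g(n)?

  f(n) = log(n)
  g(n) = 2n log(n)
True

f(n) = log(n) is O(log n), and g(n) = 2n log(n) is O(n log n).
Since O(log n) grows strictly slower than O(n log n), f(n) = o(g(n)) is true.
This means lim(n→∞) f(n)/g(n) = 0.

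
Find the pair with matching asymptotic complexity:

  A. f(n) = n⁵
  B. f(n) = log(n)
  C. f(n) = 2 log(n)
B and C

Examining each function:
  A. n⁵ is O(n⁵)
  B. log(n) is O(log n)
  C. 2 log(n) is O(log n)

Functions B and C both have the same complexity class.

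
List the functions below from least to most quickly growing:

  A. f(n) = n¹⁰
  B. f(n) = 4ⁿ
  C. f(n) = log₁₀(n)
C < A < B

Comparing growth rates:
C = log₁₀(n) is O(log n)
A = n¹⁰ is O(n¹⁰)
B = 4ⁿ is O(4ⁿ)

Therefore, the order from slowest to fastest is: C < A < B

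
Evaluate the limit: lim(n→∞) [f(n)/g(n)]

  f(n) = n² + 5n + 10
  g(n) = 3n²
1/3

Since n² + 5n + 10 and 3n² have the same growth rate (O(n²)),
the ratio converges to a constant: 1/3.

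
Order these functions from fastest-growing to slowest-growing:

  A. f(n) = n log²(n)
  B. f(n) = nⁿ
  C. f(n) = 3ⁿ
B > C > A

Comparing growth rates:
B = nⁿ is O(nⁿ)
C = 3ⁿ is O(3ⁿ)
A = n log²(n) is O(n log² n)

Therefore, the order from fastest to slowest is: B > C > A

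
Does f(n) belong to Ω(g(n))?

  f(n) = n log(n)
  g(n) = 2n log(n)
True

f(n) = n log(n) and g(n) = 2n log(n) are both O(n log n).
Big-Ω permits equal growth rates (f ≥ c·g for some c > 0), so f(n) = Ω(g(n)) is true.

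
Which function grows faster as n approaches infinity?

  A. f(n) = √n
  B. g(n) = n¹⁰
B

f(n) = √n is O(√n), while g(n) = n¹⁰ is O(n¹⁰).
Since O(n¹⁰) grows faster than O(√n), g(n) dominates.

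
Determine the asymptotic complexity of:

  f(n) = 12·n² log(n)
O(n² log n)

The dominant term in 12·n² log(n) is 12·n² log(n), which is Θ(n² log n).
Constants are absorbed, so the tightest bound is O(n² log n).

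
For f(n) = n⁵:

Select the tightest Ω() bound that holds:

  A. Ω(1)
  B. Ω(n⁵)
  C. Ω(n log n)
B

f(n) = n⁵ is Ω(n⁵).
All listed options are valid Big-Ω bounds (lower bounds),
but Ω(n⁵) is the tightest (largest valid bound).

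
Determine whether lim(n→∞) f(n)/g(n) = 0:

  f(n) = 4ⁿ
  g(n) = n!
True

f(n) = 4ⁿ is O(4ⁿ), and g(n) = n! is O(n!).
Since O(4ⁿ) grows strictly slower than O(n!), f(n) = o(g(n)) is true.
This means lim(n→∞) f(n)/g(n) = 0.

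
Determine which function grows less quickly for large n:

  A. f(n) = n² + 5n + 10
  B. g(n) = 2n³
A

f(n) = n² + 5n + 10 is O(n²), while g(n) = 2n³ is O(n³).
Since O(n²) grows slower than O(n³), f(n) is dominated.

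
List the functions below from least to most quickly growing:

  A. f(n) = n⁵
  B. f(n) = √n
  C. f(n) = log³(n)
C < B < A

Comparing growth rates:
C = log³(n) is O(log³ n)
B = √n is O(√n)
A = n⁵ is O(n⁵)

Therefore, the order from slowest to fastest is: C < B < A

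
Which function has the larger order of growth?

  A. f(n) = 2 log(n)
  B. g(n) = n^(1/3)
B

f(n) = 2 log(n) is O(log n), while g(n) = n^(1/3) is O(n^(1/3)).
Since O(n^(1/3)) grows faster than O(log n), g(n) dominates.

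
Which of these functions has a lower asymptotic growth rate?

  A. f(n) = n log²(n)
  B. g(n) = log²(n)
B

f(n) = n log²(n) is O(n log² n), while g(n) = log²(n) is O(log² n).
Since O(log² n) grows slower than O(n log² n), g(n) is dominated.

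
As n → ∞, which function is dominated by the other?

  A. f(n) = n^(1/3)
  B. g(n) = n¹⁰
A

f(n) = n^(1/3) is O(n^(1/3)), while g(n) = n¹⁰ is O(n¹⁰).
Since O(n^(1/3)) grows slower than O(n¹⁰), f(n) is dominated.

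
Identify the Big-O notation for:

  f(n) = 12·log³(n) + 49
O(log³ n)

The dominant term in 12·log³(n) + 49 is 12·log³(n), which is Θ(log³ n).
Lower-order terms (49) are asymptotically negligible.
Constants are absorbed, so the tightest bound is O(log³ n).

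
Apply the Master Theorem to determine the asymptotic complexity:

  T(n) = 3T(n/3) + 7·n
Θ(n log n)

Master Theorem: a = 3, b = 3, f(n) = 7·n.
Compute the critical exponent d = log₃(3) = 1.
Compare f(n) = Θ(n) against n^d:
  k = 1 = d, so f(n) = Θ(n^d) — Case 2.
  Work is balanced across levels: T(n) = Θ(n^d log n) = Θ(n log n).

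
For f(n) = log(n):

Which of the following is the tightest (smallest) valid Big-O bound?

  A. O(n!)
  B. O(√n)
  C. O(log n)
C

f(n) = log(n) is O(log n).
All listed options are valid Big-O bounds (upper bounds),
but O(log n) is the tightest (smallest valid bound).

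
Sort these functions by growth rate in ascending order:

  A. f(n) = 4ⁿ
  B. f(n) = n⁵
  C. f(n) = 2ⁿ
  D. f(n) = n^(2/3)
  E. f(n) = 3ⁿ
D < B < C < E < A

Comparing growth rates:
D = n^(2/3) is O(n^(2/3))
B = n⁵ is O(n⁵)
C = 2ⁿ is O(2ⁿ)
E = 3ⁿ is O(3ⁿ)
A = 4ⁿ is O(4ⁿ)

Therefore, the order from slowest to fastest is: D < B < C < E < A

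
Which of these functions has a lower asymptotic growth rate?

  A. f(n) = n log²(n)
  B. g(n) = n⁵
A

f(n) = n log²(n) is O(n log² n), while g(n) = n⁵ is O(n⁵).
Since O(n log² n) grows slower than O(n⁵), f(n) is dominated.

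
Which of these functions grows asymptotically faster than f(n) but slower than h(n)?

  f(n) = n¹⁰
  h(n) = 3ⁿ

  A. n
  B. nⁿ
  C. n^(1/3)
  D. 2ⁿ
D

We need g(n) with n¹⁰ = o(g(n)) and g(n) = o(3ⁿ), i.e. O(n¹⁰) ≺ g ≺ O(3ⁿ).
Check each option:
  A. n — O(n) does not grow strictly faster than f(n)
  B. nⁿ — O(nⁿ) does not grow strictly slower than h(n)
  C. n^(1/3) — O(n^(1/3)) does not grow strictly faster than f(n)
  D. 2ⁿ — O(2ⁿ) is strictly between O(n¹⁰) and O(3ⁿ) ✓

Only option D (2ⁿ) lies strictly between.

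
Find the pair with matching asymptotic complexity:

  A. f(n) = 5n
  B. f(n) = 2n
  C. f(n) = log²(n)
A and B

Examining each function:
  A. 5n is O(n)
  B. 2n is O(n)
  C. log²(n) is O(log² n)

Functions A and B both have the same complexity class.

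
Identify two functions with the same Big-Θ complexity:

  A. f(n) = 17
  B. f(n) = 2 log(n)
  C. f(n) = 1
A and C

Examining each function:
  A. 17 is O(1)
  B. 2 log(n) is O(log n)
  C. 1 is O(1)

Functions A and C both have the same complexity class.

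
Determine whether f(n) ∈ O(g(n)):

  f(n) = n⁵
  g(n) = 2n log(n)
False

f(n) = n⁵ is O(n⁵), and g(n) = 2n log(n) is O(n log n).
Since O(n⁵) grows faster than O(n log n), f(n) = O(g(n)) is false.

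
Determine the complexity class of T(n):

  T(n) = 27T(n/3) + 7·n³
Θ(n³ log n)

Master Theorem: a = 27, b = 3, f(n) = 7·n³.
Compute the critical exponent d = log₃(27) = 3.
Compare f(n) = Θ(n³) against n^d:
  k = 3 = d, so f(n) = Θ(n^d) — Case 2.
  Work is balanced across levels: T(n) = Θ(n^d log n) = Θ(n³ log n).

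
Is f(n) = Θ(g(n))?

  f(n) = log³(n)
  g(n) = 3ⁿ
False

f(n) = log³(n) is O(log³ n), and g(n) = 3ⁿ is O(3ⁿ).
Since they have different growth rates, f(n) = Θ(g(n)) is false.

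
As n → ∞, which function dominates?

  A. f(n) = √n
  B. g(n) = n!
B

f(n) = √n is O(√n), while g(n) = n! is O(n!).
Since O(n!) grows faster than O(√n), g(n) dominates.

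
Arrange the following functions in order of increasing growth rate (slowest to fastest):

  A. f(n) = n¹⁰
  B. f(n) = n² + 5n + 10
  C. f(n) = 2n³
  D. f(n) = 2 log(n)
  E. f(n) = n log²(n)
D < E < B < C < A

Comparing growth rates:
D = 2 log(n) is O(log n)
E = n log²(n) is O(n log² n)
B = n² + 5n + 10 is O(n²)
C = 2n³ is O(n³)
A = n¹⁰ is O(n¹⁰)

Therefore, the order from slowest to fastest is: D < E < B < C < A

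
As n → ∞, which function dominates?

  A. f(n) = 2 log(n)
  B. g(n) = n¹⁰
B

f(n) = 2 log(n) is O(log n), while g(n) = n¹⁰ is O(n¹⁰).
Since O(n¹⁰) grows faster than O(log n), g(n) dominates.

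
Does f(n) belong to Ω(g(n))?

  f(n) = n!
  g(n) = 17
True

f(n) = n! is O(n!), and g(n) = 17 is O(1).
Since O(n!) grows at least as fast as O(1), f(n) = Ω(g(n)) is true.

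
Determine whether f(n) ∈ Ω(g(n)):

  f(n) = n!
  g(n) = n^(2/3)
True

f(n) = n! is O(n!), and g(n) = n^(2/3) is O(n^(2/3)).
Since O(n!) grows at least as fast as O(n^(2/3)), f(n) = Ω(g(n)) is true.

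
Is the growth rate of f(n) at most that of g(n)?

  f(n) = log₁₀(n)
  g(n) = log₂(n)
True

f(n) = log₁₀(n) and g(n) = log₂(n) are both O(log n).
Big-O permits equal growth rates (f ≤ c·g for some c), so f(n) = O(g(n)) is true.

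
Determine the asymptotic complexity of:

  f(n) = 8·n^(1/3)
O(n^(1/3))

The dominant term in 8·n^(1/3) is 8·n^(1/3), which is Θ(n^(1/3)).
Constants are absorbed, so the tightest bound is O(n^(1/3)).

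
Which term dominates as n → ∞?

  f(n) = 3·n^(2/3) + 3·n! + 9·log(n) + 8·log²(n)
3·n!

Looking at each term:
  - 3·n^(2/3) is O(n^(2/3))
  - 3·n! is O(n!)
  - 9·log(n) is O(log n)
  - 8·log²(n) is O(log² n)

The term 3·n! (O(n!)) grows fastest and dominates all others.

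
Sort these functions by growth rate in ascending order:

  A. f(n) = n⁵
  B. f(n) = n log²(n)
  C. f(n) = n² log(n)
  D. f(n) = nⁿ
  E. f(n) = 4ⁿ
B < C < A < E < D

Comparing growth rates:
B = n log²(n) is O(n log² n)
C = n² log(n) is O(n² log n)
A = n⁵ is O(n⁵)
E = 4ⁿ is O(4ⁿ)
D = nⁿ is O(nⁿ)

Therefore, the order from slowest to fastest is: B < C < A < E < D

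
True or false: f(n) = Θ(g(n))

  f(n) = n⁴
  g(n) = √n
False

f(n) = n⁴ is O(n⁴), and g(n) = √n is O(√n).
Since they have different growth rates, f(n) = Θ(g(n)) is false.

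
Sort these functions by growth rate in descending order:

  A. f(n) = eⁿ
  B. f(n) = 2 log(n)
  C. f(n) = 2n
A > C > B

Comparing growth rates:
A = eⁿ is O(eⁿ)
C = 2n is O(n)
B = 2 log(n) is O(log n)

Therefore, the order from fastest to slowest is: A > C > B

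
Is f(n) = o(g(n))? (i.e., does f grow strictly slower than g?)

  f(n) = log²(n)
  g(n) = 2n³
True

f(n) = log²(n) is O(log² n), and g(n) = 2n³ is O(n³).
Since O(log² n) grows strictly slower than O(n³), f(n) = o(g(n)) is true.
This means lim(n→∞) f(n)/g(n) = 0.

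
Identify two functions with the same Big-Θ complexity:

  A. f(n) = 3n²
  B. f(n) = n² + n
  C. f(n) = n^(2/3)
A and B

Examining each function:
  A. 3n² is O(n²)
  B. n² + n is O(n²)
  C. n^(2/3) is O(n^(2/3))

Functions A and B both have the same complexity class.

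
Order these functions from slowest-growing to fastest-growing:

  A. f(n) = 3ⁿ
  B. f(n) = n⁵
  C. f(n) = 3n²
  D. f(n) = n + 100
D < C < B < A

Comparing growth rates:
D = n + 100 is O(n)
C = 3n² is O(n²)
B = n⁵ is O(n⁵)
A = 3ⁿ is O(3ⁿ)

Therefore, the order from slowest to fastest is: D < C < B < A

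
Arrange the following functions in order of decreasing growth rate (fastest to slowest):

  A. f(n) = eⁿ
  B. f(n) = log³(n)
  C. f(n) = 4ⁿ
C > A > B

Comparing growth rates:
C = 4ⁿ is O(4ⁿ)
A = eⁿ is O(eⁿ)
B = log³(n) is O(log³ n)

Therefore, the order from fastest to slowest is: C > A > B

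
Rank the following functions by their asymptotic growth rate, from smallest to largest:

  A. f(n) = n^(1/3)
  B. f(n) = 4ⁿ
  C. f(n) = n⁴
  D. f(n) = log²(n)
D < A < C < B

Comparing growth rates:
D = log²(n) is O(log² n)
A = n^(1/3) is O(n^(1/3))
C = n⁴ is O(n⁴)
B = 4ⁿ is O(4ⁿ)

Therefore, the order from slowest to fastest is: D < A < C < B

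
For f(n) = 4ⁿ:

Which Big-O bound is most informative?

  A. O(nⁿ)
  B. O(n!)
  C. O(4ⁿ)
C

f(n) = 4ⁿ is O(4ⁿ).
All listed options are valid Big-O bounds (upper bounds),
but O(4ⁿ) is the tightest (smallest valid bound).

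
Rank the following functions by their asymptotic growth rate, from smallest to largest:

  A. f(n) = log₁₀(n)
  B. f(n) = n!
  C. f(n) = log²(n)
A < C < B

Comparing growth rates:
A = log₁₀(n) is O(log n)
C = log²(n) is O(log² n)
B = n! is O(n!)

Therefore, the order from slowest to fastest is: A < C < B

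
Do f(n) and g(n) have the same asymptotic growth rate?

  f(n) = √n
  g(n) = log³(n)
False

f(n) = √n is O(√n), and g(n) = log³(n) is O(log³ n).
Since they have different growth rates, f(n) = Θ(g(n)) is false.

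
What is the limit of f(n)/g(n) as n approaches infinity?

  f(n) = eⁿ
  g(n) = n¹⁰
∞

Since eⁿ (O(eⁿ)) grows faster than n¹⁰ (O(n¹⁰)),
the ratio f(n)/g(n) → ∞ as n → ∞.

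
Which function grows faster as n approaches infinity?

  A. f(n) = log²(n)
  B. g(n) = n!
B

f(n) = log²(n) is O(log² n), while g(n) = n! is O(n!).
Since O(n!) grows faster than O(log² n), g(n) dominates.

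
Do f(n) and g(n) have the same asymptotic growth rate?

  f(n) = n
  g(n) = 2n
True

f(n) = n and g(n) = 2n are both O(n).
Since they have the same asymptotic growth rate, f(n) = Θ(g(n)) is true.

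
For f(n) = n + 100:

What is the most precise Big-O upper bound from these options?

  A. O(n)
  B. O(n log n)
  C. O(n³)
A

f(n) = n + 100 is O(n).
All listed options are valid Big-O bounds (upper bounds),
but O(n) is the tightest (smallest valid bound).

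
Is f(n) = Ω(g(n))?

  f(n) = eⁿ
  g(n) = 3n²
True

f(n) = eⁿ is O(eⁿ), and g(n) = 3n² is O(n²).
Since O(eⁿ) grows at least as fast as O(n²), f(n) = Ω(g(n)) is true.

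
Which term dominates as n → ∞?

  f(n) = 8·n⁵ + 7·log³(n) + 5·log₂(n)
8·n⁵

Looking at each term:
  - 8·n⁵ is O(n⁵)
  - 7·log³(n) is O(log³ n)
  - 5·log₂(n) is O(log n)

The term 8·n⁵ (O(n⁵)) grows fastest and dominates all others.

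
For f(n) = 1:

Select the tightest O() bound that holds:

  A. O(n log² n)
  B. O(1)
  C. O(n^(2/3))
B

f(n) = 1 is O(1).
All listed options are valid Big-O bounds (upper bounds),
but O(1) is the tightest (smallest valid bound).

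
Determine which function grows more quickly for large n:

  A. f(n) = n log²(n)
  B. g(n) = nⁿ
B

f(n) = n log²(n) is O(n log² n), while g(n) = nⁿ is O(nⁿ).
Since O(nⁿ) grows faster than O(n log² n), g(n) dominates.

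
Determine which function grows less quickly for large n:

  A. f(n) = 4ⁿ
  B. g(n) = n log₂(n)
B

f(n) = 4ⁿ is O(4ⁿ), while g(n) = n log₂(n) is O(n log n).
Since O(n log n) grows slower than O(4ⁿ), g(n) is dominated.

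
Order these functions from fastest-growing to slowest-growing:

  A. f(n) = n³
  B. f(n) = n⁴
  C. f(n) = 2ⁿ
C > B > A

Comparing growth rates:
C = 2ⁿ is O(2ⁿ)
B = n⁴ is O(n⁴)
A = n³ is O(n³)

Therefore, the order from fastest to slowest is: C > B > A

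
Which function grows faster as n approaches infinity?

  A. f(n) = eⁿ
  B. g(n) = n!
B

f(n) = eⁿ is O(eⁿ), while g(n) = n! is O(n!).
Since O(n!) grows faster than O(eⁿ), g(n) dominates.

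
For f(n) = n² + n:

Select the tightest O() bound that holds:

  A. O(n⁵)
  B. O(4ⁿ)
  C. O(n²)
C

f(n) = n² + n is O(n²).
All listed options are valid Big-O bounds (upper bounds),
but O(n²) is the tightest (smallest valid bound).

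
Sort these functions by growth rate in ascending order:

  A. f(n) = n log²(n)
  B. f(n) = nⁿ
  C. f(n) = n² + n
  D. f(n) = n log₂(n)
D < A < C < B

Comparing growth rates:
D = n log₂(n) is O(n log n)
A = n log²(n) is O(n log² n)
C = n² + n is O(n²)
B = nⁿ is O(nⁿ)

Therefore, the order from slowest to fastest is: D < A < C < B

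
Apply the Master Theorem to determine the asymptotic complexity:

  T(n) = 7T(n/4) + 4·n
Θ(n^log₄(7))

Master Theorem: a = 7, b = 4, f(n) = 4·n.
Compute the critical exponent d = log₄(7) = 1.404.
Compare f(n) = Θ(n) against n^d:
  k = 1 < d = 1.404, so f(n) = O(n^(d-ε)) — Case 1.
  The recursion cost dominates: T(n) = Θ(n^d) = Θ(n^log₄(7)).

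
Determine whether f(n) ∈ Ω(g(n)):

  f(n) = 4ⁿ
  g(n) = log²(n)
True

f(n) = 4ⁿ is O(4ⁿ), and g(n) = log²(n) is O(log² n).
Since O(4ⁿ) grows at least as fast as O(log² n), f(n) = Ω(g(n)) is true.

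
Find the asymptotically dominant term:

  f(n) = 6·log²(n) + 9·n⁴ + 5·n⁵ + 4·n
5·n⁵

Looking at each term:
  - 6·log²(n) is O(log² n)
  - 9·n⁴ is O(n⁴)
  - 5·n⁵ is O(n⁵)
  - 4·n is O(n)

The term 5·n⁵ (O(n⁵)) grows fastest and dominates all others.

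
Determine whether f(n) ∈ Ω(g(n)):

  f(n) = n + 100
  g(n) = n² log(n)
False

f(n) = n + 100 is O(n), and g(n) = n² log(n) is O(n² log n).
Since O(n) grows slower than O(n² log n), f(n) = Ω(g(n)) is false.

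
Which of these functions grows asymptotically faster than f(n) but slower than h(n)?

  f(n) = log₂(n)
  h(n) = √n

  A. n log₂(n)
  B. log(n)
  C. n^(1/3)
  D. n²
C

We need g(n) with log₂(n) = o(g(n)) and g(n) = o(√n), i.e. O(log n) ≺ g ≺ O(√n).
Check each option:
  A. n log₂(n) — O(n log n) does not grow strictly slower than h(n)
  B. log(n) — O(log n) does not grow strictly faster than f(n)
  C. n^(1/3) — O(n^(1/3)) is strictly between O(log n) and O(√n) ✓
  D. n² — O(n²) does not grow strictly slower than h(n)

Only option C (n^(1/3)) lies strictly between.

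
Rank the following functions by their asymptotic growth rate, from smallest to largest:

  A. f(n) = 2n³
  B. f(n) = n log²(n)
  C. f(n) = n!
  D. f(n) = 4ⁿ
B < A < D < C

Comparing growth rates:
B = n log²(n) is O(n log² n)
A = 2n³ is O(n³)
D = 4ⁿ is O(4ⁿ)
C = n! is O(n!)

Therefore, the order from slowest to fastest is: B < A < D < C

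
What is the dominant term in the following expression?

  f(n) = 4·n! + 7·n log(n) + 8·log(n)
4·n!

Looking at each term:
  - 4·n! is O(n!)
  - 7·n log(n) is O(n log n)
  - 8·log(n) is O(log n)

The term 4·n! (O(n!)) grows fastest and dominates all others.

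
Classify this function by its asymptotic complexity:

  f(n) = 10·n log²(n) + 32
O(n log² n)

The dominant term in 10·n log²(n) + 32 is 10·n log²(n), which is Θ(n log² n).
Lower-order terms (32) are asymptotically negligible.
Constants are absorbed, so the tightest bound is O(n log² n).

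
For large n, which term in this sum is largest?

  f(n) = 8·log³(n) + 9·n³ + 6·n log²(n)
9·n³

Looking at each term:
  - 8·log³(n) is O(log³ n)
  - 9·n³ is O(n³)
  - 6·n log²(n) is O(n log² n)

The term 9·n³ (O(n³)) grows fastest and dominates all others.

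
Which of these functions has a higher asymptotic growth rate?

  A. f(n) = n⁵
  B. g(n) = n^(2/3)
A

f(n) = n⁵ is O(n⁵), while g(n) = n^(2/3) is O(n^(2/3)).
Since O(n⁵) grows faster than O(n^(2/3)), f(n) dominates.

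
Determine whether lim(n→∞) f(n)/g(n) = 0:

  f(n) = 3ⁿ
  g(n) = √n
False

f(n) = 3ⁿ is O(3ⁿ), and g(n) = √n is O(√n).
Since O(3ⁿ) grows faster than or equal to O(√n), f(n) = o(g(n)) is false.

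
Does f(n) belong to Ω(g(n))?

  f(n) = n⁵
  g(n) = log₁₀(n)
True

f(n) = n⁵ is O(n⁵), and g(n) = log₁₀(n) is O(log n).
Since O(n⁵) grows at least as fast as O(log n), f(n) = Ω(g(n)) is true.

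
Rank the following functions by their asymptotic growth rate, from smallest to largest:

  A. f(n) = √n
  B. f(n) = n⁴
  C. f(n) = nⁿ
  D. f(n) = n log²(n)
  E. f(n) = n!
A < D < B < E < C

Comparing growth rates:
A = √n is O(√n)
D = n log²(n) is O(n log² n)
B = n⁴ is O(n⁴)
E = n! is O(n!)
C = nⁿ is O(nⁿ)

Therefore, the order from slowest to fastest is: A < D < B < E < C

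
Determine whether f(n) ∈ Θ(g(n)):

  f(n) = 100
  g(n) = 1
True

f(n) = 100 and g(n) = 1 are both O(1).
Since they have the same asymptotic growth rate, f(n) = Θ(g(n)) is true.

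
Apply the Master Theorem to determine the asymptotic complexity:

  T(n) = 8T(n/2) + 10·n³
Θ(n³ log n)

Master Theorem: a = 8, b = 2, f(n) = 10·n³.
Compute the critical exponent d = log₂(8) = 3.
Compare f(n) = Θ(n³) against n^d:
  k = 3 = d, so f(n) = Θ(n^d) — Case 2.
  Work is balanced across levels: T(n) = Θ(n^d log n) = Θ(n³ log n).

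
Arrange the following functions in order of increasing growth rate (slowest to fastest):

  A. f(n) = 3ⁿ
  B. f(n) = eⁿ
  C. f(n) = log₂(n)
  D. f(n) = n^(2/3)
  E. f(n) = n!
C < D < B < A < E

Comparing growth rates:
C = log₂(n) is O(log n)
D = n^(2/3) is O(n^(2/3))
B = eⁿ is O(eⁿ)
A = 3ⁿ is O(3ⁿ)
E = n! is O(n!)

Therefore, the order from slowest to fastest is: C < D < B < A < E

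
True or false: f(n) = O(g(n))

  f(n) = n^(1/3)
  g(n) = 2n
True

f(n) = n^(1/3) is O(n^(1/3)), and g(n) = 2n is O(n).
Since O(n^(1/3)) ⊆ O(n) (f grows no faster than g), f(n) = O(g(n)) is true.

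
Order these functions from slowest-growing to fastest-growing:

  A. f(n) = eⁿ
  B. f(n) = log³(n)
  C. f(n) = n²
B < C < A

Comparing growth rates:
B = log³(n) is O(log³ n)
C = n² is O(n²)
A = eⁿ is O(eⁿ)

Therefore, the order from slowest to fastest is: B < C < A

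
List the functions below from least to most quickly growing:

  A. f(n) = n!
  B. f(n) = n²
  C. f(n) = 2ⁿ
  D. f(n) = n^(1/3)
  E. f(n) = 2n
D < E < B < C < A

Comparing growth rates:
D = n^(1/3) is O(n^(1/3))
E = 2n is O(n)
B = n² is O(n²)
C = 2ⁿ is O(2ⁿ)
A = n! is O(n!)

Therefore, the order from slowest to fastest is: D < E < B < C < A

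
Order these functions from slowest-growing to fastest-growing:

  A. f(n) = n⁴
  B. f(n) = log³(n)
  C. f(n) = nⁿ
B < A < C

Comparing growth rates:
B = log³(n) is O(log³ n)
A = n⁴ is O(n⁴)
C = nⁿ is O(nⁿ)

Therefore, the order from slowest to fastest is: B < A < C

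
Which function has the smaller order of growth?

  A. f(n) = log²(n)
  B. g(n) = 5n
A

f(n) = log²(n) is O(log² n), while g(n) = 5n is O(n).
Since O(log² n) grows slower than O(n), f(n) is dominated.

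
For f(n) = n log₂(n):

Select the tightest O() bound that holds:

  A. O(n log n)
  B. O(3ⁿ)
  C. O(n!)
A

f(n) = n log₂(n) is O(n log n).
All listed options are valid Big-O bounds (upper bounds),
but O(n log n) is the tightest (smallest valid bound).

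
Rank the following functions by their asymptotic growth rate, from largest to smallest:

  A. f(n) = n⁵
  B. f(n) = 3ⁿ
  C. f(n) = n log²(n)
B > A > C

Comparing growth rates:
B = 3ⁿ is O(3ⁿ)
A = n⁵ is O(n⁵)
C = n log²(n) is O(n log² n)

Therefore, the order from fastest to slowest is: B > A > C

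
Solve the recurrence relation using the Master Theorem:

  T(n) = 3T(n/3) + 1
Θ(n)

Master Theorem: a = 3, b = 3, f(n) = 1.
Compute the critical exponent d = log₃(3) = 1.
Compare f(n) = Θ(1) against n^d:
  k = 0 < d = 1, so f(n) = O(n^(d-ε)) — Case 1.
  The recursion cost dominates: T(n) = Θ(n^d) = Θ(n).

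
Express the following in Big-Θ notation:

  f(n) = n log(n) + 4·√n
Θ(n log n)

Order the terms by growth rate: 4·√n ≺ n log(n).
The fastest-growing term n log(n) dominates as n → ∞; dropping its constant factor gives Θ(n log n).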